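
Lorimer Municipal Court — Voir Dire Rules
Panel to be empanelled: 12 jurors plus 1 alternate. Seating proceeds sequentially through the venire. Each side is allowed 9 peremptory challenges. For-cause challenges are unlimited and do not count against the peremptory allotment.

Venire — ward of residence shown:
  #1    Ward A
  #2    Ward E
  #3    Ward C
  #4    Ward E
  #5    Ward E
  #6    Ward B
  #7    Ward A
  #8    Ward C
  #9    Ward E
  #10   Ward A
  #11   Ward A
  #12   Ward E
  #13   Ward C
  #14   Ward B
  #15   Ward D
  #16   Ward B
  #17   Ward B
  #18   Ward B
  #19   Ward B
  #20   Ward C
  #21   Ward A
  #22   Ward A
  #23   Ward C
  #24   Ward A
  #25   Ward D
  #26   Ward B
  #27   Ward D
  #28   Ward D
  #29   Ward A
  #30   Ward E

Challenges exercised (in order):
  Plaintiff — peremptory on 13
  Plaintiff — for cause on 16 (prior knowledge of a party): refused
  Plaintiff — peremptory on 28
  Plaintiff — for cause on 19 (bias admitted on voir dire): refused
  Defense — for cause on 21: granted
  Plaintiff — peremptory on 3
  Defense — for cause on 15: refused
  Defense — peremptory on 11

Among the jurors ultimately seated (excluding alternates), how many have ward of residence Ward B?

Removed: #3, #11, #13, #21, #28.
Seated jurors 1–12: #1, #2, #4, #5, #6, #7, #8, #9, #10, #12, #14, #15 (alternates #16 not counted).
Of those, in Ward B: #6, #14 → 2.

2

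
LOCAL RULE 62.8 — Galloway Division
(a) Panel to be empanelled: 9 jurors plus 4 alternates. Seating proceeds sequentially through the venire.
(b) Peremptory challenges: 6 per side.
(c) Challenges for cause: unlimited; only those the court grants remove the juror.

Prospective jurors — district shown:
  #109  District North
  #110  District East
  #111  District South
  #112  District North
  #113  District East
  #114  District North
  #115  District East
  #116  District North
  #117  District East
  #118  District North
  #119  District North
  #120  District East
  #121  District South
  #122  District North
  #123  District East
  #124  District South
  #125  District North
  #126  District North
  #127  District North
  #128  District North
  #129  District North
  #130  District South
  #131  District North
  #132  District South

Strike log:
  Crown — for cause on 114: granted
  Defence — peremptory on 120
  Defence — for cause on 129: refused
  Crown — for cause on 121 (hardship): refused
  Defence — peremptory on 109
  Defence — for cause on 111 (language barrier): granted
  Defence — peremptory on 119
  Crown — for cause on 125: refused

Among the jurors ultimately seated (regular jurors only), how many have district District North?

4

Removed: #109, #111, #114, #119, #120.
Seated jurors 1–9: #110, #112, #113, #115, #116, #117, #118, #121, #122 (alternates #123, #124, #125, #126 not counted).
Of those, in District North: #112, #116, #118, #122 → 4.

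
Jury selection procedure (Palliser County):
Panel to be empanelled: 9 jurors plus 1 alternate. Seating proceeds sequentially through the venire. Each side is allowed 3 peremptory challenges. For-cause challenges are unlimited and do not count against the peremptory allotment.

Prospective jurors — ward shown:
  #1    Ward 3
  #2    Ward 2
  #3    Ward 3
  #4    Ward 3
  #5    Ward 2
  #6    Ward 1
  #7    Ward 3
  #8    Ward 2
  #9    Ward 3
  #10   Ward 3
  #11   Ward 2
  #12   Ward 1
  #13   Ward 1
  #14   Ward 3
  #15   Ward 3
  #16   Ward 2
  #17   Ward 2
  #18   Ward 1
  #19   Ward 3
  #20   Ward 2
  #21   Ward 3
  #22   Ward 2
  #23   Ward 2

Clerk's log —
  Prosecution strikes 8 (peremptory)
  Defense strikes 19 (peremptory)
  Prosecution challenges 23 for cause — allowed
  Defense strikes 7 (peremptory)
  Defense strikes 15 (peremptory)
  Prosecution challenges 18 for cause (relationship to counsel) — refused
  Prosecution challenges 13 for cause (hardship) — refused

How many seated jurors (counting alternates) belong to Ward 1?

2

Removed: #7, #8, #15, #19, #23.
Seated (10 incl. alternates): #1, #2, #3, #4, #5, #6, #9, #10, #11, #12.
Of those, in Ward 1: #6, #12 → 2.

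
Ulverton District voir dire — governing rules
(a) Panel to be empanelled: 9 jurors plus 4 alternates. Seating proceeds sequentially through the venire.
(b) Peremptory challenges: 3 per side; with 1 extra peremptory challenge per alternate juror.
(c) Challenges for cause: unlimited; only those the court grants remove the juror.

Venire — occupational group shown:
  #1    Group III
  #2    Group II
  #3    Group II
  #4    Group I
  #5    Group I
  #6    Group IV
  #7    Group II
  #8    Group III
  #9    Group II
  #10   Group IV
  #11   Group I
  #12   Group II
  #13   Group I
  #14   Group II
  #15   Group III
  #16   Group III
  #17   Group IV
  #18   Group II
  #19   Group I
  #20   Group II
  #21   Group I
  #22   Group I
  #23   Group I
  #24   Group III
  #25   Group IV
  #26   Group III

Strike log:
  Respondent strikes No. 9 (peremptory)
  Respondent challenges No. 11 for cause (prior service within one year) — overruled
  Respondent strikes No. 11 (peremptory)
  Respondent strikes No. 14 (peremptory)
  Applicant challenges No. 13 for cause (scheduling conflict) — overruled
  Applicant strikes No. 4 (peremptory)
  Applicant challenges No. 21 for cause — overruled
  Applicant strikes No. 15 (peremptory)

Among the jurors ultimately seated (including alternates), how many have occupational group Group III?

3

Removed: #4, #9, #11, #14, #15.
Seated (13 incl. alternates): #1, #2, #3, #5, #6, #7, #8, #10, #12, #13, #16, #17, #18.
Of those, in Group III: #1, #8, #16 → 3.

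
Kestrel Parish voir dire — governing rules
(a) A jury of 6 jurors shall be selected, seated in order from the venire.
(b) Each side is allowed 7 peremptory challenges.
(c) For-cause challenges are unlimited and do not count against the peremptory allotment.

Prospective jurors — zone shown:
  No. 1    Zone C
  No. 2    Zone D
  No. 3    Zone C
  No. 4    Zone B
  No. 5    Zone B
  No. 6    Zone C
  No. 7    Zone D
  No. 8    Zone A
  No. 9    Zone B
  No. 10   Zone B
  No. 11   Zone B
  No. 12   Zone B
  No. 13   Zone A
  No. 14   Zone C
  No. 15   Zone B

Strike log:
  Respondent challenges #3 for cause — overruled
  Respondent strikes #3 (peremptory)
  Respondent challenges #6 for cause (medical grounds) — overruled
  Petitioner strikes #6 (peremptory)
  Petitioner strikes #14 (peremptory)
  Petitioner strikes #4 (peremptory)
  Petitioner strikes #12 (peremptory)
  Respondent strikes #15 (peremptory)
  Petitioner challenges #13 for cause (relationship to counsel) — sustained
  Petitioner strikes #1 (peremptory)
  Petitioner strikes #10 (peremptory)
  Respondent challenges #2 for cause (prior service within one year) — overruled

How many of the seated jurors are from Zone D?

2

Removed: #1, #3, #4, #6, #10, #12, #13, #14, #15.
Seated jurors 1–6: #2, #5, #7, #8, #9, #11.
Of those, in Zone D: #2, #7 → 2.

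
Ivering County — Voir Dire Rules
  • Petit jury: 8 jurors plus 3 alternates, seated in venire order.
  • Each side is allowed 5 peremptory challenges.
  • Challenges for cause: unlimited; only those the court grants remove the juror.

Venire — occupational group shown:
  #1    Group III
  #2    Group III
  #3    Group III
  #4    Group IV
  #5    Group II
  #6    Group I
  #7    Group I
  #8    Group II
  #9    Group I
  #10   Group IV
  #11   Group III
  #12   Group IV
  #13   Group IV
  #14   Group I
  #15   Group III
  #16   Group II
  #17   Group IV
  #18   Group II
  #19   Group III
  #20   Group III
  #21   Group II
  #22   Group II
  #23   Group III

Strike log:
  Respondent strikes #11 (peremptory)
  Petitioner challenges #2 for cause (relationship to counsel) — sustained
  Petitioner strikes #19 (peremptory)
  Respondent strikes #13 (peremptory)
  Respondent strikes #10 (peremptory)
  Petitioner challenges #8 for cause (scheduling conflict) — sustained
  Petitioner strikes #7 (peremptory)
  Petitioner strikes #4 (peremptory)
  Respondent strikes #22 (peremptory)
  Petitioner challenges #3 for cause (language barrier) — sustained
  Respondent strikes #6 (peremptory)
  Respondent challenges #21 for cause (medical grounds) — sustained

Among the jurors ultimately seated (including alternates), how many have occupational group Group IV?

2

Removed: #2, #3, #4, #6, #7, #8, #10, #11, #13, #19, #21, #22.
Seated (11 incl. alternates): #1, #5, #9, #12, #14, #15, #16, #17, #18, #20, #23.
Of those, in Group IV: #12, #17 → 2.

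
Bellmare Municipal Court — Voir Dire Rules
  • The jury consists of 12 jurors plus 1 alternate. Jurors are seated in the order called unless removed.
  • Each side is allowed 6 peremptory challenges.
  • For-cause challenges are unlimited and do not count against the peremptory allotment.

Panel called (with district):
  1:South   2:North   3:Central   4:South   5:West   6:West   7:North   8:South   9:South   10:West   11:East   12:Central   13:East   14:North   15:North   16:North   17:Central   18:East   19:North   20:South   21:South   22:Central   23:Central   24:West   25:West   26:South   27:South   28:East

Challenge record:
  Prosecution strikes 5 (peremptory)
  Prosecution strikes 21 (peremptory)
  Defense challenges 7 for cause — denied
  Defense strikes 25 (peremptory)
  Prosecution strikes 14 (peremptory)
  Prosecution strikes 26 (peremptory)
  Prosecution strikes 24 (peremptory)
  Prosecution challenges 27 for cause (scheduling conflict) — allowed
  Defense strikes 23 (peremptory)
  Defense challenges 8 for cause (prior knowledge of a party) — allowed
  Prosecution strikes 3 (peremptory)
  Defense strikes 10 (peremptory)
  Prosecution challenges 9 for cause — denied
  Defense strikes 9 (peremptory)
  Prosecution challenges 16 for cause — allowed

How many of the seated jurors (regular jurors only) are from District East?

Removed: #3, #5, #8, #9, #10, #14, #16, #21, #23, #24, #25, #26, #27.
Seated jurors 1–12: #1, #2, #4, #6, #7, #11, #12, #13, #15, #17, #18, #19 (alternates #20 not counted).
Of those, in District East: #11, #13, #18 → 3.

3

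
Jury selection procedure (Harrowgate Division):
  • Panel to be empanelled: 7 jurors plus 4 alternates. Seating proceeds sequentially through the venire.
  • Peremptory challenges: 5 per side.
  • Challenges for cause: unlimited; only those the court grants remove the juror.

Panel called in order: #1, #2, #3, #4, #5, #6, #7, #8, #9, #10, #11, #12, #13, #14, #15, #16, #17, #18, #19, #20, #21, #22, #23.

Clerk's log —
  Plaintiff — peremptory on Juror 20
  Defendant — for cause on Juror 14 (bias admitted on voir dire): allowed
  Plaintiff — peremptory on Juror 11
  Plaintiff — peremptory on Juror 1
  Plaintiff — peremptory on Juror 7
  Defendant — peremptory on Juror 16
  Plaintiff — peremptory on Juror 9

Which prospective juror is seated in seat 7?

Removed: #1, #7, #9, #11, #14, #16, #20.
Seating in order: seats 1–7 → #2, #3, #4, #5, #6, #8, #10; alternates → #12, #13, #15, #17.
So seat 7 is #10.

10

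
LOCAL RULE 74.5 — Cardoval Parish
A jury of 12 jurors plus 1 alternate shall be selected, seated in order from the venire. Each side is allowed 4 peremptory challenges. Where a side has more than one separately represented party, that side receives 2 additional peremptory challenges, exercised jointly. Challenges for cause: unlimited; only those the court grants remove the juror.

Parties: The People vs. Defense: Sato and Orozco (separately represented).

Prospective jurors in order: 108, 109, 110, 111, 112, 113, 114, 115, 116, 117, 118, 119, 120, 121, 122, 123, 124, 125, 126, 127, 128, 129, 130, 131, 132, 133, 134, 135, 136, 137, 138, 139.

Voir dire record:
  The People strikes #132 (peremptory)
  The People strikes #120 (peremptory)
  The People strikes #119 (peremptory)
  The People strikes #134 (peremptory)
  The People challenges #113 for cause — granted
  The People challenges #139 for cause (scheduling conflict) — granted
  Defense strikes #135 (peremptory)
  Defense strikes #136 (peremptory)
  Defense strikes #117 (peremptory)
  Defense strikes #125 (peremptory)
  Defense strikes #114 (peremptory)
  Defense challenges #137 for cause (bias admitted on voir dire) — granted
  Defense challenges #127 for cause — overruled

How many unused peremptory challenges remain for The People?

The People allotment: 4.
The People peremptories used: #132, #120, #119, #134 — 4 (for-cause on #113, #139 don't count).
Remaining: 4 − 4 = 0.

0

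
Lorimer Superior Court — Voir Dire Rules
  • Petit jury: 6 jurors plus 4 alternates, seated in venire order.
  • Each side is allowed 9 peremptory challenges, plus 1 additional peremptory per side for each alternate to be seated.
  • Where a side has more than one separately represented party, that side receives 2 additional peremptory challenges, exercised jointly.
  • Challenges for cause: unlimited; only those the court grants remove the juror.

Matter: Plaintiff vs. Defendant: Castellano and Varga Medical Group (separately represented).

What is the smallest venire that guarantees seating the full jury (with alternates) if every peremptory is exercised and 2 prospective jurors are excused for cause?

40

Seats to fill: 6 + 4 alternates = 10.
Peremptories — Plaintiff: 9 + 1×4 = 13; Defendant: 9 + 1×4 + 2 = 15; total 28.
For-cause removals: 2.
Minimum venire: 10 + 28 + 2 = 40.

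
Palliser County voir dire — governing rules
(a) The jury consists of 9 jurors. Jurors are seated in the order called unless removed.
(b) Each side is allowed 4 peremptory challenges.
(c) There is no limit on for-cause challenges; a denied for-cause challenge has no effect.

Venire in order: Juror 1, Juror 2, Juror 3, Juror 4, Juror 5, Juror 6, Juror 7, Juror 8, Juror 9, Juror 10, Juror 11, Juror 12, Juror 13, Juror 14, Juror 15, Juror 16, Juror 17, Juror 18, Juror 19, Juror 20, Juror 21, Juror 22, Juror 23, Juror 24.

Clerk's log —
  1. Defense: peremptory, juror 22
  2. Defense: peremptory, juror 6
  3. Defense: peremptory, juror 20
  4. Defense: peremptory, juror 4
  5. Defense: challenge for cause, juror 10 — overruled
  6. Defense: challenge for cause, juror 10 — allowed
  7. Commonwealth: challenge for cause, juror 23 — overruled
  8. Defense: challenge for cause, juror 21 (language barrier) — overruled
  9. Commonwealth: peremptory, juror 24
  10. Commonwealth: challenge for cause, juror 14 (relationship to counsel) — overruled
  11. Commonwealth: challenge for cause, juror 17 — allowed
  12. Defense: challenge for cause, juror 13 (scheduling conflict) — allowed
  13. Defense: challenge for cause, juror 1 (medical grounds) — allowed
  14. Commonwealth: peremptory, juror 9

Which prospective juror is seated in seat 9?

15

Removed: #1, #4, #6, #9, #10, #13, #17, #20, #22, #24. (#14, #21, #23 stay — for-cause denied.)
Seating in order: seats 1–9 → #2, #3, #5, #7, #8, #11, #12, #14, #15.
So seat 9 is #15.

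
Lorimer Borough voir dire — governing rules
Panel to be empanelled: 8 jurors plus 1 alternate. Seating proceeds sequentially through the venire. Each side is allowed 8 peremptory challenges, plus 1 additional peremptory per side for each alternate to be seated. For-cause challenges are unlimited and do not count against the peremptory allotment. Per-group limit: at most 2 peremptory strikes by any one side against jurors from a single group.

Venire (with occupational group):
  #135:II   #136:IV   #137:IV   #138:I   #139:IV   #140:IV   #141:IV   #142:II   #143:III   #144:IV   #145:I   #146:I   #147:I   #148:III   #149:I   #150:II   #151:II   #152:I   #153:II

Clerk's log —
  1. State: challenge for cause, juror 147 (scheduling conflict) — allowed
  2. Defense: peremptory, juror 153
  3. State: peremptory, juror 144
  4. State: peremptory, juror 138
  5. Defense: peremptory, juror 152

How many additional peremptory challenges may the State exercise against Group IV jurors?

1

State peremptories so far: #144, #138 — 2 of 9 used, 7 left overall.
Against Group IV: #144 — 1 used; per-group cap 2 leaves 1.
Binding limit: min(7, 1) = 1.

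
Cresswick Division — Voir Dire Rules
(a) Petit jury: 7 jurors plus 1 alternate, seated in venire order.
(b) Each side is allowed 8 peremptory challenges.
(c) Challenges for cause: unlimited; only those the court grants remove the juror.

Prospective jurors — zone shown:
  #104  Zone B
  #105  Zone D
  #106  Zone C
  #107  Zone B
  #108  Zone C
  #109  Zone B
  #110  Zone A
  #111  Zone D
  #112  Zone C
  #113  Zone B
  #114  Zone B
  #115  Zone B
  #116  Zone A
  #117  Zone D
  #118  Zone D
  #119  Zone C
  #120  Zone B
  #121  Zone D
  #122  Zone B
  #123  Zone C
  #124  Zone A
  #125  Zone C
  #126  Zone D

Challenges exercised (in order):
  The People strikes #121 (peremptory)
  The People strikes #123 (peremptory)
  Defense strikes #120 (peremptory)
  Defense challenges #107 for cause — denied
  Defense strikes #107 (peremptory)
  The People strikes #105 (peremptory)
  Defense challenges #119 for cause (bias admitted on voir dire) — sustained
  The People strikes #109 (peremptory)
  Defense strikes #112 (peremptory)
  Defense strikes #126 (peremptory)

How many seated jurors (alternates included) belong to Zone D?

1

Removed: #105, #107, #109, #112, #119, #120, #121, #123, #126.
Seated (8 incl. alternates): #104, #106, #108, #110, #111, #113, #114, #115.
Of those, in Zone D: #111 → 1.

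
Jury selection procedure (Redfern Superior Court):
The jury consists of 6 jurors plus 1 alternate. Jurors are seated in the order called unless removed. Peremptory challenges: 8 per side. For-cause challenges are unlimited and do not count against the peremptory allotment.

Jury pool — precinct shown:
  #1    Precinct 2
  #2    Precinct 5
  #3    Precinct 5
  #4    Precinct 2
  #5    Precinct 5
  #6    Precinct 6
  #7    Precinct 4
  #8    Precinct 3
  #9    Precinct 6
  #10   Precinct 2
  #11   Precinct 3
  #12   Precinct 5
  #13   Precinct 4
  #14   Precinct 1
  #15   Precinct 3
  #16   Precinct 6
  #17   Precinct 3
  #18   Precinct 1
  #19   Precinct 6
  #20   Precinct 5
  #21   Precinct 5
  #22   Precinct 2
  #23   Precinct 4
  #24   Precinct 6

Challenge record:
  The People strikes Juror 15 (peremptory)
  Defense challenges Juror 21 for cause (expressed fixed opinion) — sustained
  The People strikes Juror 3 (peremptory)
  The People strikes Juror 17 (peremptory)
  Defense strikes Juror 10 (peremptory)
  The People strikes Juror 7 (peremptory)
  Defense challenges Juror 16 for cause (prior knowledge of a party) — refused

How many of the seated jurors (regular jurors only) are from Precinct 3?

1

Removed: #3, #7, #10, #15, #17, #21.
Seated jurors 1–6: #1, #2, #4, #5, #6, #8 (alternates #9 not counted).
Of those, in Precinct 3: #8 → 1.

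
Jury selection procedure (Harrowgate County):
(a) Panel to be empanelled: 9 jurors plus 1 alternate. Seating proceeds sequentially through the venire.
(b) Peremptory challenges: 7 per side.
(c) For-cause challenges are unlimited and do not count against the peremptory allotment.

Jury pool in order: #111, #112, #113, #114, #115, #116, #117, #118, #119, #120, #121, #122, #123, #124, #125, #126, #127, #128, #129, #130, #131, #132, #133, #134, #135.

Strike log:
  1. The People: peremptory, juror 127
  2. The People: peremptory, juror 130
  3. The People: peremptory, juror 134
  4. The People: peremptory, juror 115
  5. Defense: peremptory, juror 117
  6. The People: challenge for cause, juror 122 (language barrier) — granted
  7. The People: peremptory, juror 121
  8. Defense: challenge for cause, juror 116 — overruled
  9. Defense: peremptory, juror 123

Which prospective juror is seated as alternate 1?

125

Removed: #115, #117, #121, #122, #123, #127, #130, #134. (#116 stays — for-cause denied.)
Seating in order: seats 1–9 → #111, #112, #113, #114, #116, #118, #119, #120, #124; alternates → #125.
So alternate 1 is #125.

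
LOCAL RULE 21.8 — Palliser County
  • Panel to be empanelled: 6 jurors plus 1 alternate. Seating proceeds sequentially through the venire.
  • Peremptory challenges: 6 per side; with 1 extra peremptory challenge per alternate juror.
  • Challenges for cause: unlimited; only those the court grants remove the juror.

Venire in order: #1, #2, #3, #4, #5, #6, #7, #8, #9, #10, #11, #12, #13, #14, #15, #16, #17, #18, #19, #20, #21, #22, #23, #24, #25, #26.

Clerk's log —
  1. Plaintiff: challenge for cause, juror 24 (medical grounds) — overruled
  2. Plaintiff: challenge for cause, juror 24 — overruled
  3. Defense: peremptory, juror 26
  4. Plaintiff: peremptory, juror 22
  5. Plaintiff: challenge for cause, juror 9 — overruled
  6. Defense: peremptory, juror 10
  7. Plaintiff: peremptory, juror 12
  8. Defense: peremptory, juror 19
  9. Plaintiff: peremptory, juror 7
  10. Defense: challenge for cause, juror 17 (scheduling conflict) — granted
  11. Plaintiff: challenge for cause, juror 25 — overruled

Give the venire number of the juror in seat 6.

6

Removed: #7, #10, #12, #17, #19, #22, #26. (#9, #24, #25 stay — for-cause denied.)
Seating in order: seats 1–6 → #1, #2, #3, #4, #5, #6; alternates → #8.
So seat 6 is #6.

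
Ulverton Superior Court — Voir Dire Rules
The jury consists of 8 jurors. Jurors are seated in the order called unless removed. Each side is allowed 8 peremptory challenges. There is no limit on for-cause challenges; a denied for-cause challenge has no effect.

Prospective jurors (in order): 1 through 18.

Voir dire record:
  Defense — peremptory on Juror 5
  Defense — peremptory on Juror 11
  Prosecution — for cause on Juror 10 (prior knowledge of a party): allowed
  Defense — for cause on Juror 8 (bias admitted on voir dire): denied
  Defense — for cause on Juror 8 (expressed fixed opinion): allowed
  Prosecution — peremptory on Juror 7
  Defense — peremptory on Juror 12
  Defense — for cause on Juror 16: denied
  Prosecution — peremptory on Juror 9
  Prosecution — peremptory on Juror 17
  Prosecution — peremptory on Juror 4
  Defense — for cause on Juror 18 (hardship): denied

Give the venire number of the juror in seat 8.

Removed: #4, #5, #7, #8, #9, #10, #11, #12, #17. (#16, #18 stay — for-cause denied.)
Seating in order: seats 1–8 → #1, #2, #3, #6, #13, #14, #15, #16.
So seat 8 is #16.

16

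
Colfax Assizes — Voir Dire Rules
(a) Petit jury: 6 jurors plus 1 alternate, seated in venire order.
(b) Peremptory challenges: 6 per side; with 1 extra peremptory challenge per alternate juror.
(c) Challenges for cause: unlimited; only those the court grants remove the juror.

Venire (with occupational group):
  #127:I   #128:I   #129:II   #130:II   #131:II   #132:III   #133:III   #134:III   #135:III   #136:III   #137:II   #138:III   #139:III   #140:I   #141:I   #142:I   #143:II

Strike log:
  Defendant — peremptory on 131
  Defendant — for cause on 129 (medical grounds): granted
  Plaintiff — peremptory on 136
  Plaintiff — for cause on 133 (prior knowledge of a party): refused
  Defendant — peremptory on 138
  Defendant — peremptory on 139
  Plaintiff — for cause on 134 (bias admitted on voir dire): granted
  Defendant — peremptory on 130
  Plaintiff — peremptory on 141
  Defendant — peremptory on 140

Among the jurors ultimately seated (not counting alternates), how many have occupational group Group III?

Removed: #129, #130, #131, #134, #136, #138, #139, #140, #141.
Seated jurors 1–6: #127, #128, #132, #133, #135, #137 (alternates #142 not counted).
Of those, in Group III: #132, #133, #135 → 3.

3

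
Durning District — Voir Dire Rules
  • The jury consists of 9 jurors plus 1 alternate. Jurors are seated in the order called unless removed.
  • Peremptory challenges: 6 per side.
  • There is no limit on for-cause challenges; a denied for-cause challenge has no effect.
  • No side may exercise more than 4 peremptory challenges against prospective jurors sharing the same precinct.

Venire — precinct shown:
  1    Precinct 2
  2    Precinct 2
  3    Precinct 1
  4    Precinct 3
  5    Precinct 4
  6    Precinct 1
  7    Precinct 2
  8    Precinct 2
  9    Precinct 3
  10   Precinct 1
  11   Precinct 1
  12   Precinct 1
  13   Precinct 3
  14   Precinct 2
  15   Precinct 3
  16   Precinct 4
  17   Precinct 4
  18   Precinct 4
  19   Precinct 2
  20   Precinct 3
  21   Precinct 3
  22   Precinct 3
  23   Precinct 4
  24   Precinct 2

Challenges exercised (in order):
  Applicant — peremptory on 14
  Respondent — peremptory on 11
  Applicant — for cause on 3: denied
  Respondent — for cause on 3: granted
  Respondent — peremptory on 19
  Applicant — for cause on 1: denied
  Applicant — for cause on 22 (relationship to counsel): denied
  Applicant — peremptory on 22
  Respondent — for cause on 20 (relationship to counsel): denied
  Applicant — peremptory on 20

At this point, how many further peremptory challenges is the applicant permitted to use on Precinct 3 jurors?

Applicant peremptories so far: #14, #22, #20 — 3 of 6 used, 3 left overall.
Against Precinct 3: #22, #20 — 2 used; per-precinct cap 4 leaves 2.
Binding limit: min(3, 2) = 2.

2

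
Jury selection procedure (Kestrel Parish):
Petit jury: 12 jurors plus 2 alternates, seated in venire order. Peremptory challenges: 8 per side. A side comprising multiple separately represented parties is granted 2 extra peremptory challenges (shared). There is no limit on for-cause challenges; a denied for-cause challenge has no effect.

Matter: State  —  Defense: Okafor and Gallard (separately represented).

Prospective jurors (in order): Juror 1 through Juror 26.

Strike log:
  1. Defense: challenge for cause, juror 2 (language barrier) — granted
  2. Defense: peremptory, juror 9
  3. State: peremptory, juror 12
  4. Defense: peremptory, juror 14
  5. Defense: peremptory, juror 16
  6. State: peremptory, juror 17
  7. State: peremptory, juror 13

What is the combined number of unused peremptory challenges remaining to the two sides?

12

State allotment: 8. Defense allotment: 8 base + 2 multi-party = 10.
State peremptories used: #12, #17, #13 — 3.
Defense peremptories used: #9, #14, #16 — 3 (the for-cause on #2 doesn't count).
Remaining: (8 − 3) + (10 − 3) = 12.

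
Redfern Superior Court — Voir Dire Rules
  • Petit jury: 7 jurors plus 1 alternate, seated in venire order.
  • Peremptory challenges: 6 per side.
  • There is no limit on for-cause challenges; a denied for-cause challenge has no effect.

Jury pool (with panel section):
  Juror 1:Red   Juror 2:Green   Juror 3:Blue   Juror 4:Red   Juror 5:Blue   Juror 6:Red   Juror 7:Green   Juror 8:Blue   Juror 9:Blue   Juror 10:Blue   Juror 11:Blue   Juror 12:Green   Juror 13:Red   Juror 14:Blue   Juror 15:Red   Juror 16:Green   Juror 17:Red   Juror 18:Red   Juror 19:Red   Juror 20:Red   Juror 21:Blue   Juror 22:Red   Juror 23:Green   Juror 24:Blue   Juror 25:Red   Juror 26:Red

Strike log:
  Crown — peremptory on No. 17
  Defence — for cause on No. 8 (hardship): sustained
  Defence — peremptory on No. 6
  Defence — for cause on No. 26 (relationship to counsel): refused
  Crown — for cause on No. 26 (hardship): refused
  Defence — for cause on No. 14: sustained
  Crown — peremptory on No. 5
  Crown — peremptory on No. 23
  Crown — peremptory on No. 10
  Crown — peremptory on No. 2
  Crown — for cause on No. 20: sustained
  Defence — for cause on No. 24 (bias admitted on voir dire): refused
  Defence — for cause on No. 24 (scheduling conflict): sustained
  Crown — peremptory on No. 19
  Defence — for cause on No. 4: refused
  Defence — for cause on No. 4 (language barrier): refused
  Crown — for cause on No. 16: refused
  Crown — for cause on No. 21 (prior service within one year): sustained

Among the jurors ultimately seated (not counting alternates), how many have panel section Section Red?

Removed: #2, #5, #6, #8, #10, #14, #17, #19, #20, #21, #23, #24.
Seated jurors 1–7: #1, #3, #4, #7, #9, #11, #12 (alternates #13 not counted).
Of those, in Section Red: #1, #4 → 2.

2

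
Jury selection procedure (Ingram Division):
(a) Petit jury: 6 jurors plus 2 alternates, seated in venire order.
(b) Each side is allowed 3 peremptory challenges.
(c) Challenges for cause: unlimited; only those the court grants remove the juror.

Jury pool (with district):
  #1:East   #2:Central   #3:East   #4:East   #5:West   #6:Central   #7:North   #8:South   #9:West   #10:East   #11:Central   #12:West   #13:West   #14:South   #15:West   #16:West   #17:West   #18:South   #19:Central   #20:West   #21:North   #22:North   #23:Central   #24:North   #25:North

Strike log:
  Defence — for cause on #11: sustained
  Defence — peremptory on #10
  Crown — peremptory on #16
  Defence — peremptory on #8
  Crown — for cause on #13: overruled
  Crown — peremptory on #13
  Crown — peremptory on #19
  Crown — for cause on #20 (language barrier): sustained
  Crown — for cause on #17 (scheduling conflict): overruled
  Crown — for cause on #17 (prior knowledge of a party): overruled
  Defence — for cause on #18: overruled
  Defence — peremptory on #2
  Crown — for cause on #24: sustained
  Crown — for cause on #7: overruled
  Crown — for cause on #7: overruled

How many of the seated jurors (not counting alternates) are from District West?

1

Removed: #2, #8, #10, #11, #13, #16, #19, #20, #24.
Seated jurors 1–6: #1, #3, #4, #5, #6, #7 (alternates #9, #12 not counted).
Of those, in District West: #5 → 1.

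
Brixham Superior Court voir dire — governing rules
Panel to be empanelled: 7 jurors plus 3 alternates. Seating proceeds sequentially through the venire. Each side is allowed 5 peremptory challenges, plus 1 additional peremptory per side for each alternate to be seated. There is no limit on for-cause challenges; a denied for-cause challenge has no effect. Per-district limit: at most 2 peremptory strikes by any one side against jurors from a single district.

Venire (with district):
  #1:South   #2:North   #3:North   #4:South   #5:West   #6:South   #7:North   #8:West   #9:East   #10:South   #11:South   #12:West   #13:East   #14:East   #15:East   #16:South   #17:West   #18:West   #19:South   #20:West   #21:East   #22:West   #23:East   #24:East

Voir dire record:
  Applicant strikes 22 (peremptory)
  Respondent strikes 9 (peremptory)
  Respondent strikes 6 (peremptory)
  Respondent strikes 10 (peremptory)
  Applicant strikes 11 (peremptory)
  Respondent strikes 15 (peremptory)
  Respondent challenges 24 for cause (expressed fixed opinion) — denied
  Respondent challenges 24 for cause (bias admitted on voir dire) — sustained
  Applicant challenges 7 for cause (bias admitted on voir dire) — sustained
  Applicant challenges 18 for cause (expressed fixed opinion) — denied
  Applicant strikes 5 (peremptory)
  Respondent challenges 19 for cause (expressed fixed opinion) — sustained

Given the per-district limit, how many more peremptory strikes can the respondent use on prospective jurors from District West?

Respondent peremptories so far: #9, #6, #10, #15 — 4 of 8 used, 4 left overall.
Against District West: none yet — per-district cap 2 leaves 2.
Binding limit: min(4, 2) = 2.

2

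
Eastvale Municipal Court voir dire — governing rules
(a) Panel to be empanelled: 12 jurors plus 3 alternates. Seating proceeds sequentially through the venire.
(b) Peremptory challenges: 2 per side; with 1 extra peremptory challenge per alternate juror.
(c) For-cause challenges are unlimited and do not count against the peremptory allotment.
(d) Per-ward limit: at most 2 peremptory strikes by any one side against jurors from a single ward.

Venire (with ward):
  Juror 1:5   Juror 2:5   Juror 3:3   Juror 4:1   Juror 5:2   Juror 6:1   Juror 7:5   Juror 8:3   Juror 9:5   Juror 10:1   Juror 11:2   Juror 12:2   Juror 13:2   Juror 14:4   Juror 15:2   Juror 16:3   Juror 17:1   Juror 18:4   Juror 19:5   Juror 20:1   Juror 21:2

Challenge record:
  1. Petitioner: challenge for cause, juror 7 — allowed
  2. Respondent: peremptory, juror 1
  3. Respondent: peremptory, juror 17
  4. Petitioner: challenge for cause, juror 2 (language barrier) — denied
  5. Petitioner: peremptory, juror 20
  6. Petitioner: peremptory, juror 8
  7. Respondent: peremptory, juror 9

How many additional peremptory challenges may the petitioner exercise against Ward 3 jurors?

Petitioner peremptories so far: #20, #8 — 2 of 5 used, 3 left overall.
Against Ward 3: #8 — 1 used; per-ward cap 2 leaves 1.
Binding limit: min(3, 1) = 1.

1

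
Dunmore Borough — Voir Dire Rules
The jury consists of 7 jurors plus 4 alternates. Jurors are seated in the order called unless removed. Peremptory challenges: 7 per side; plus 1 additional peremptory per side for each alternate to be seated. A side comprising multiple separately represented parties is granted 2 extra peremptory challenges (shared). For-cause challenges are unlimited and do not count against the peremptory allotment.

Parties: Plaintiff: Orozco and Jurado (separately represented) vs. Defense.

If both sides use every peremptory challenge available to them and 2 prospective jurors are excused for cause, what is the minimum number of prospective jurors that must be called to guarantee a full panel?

37

Seats to fill: 7 + 4 alternates = 11.
Peremptories — Plaintiff: 7 + 1×4 + 2 = 13; Defense: 7 + 1×4 = 11; total 24.
For-cause removals: 2.
Minimum venire: 11 + 24 + 2 = 37.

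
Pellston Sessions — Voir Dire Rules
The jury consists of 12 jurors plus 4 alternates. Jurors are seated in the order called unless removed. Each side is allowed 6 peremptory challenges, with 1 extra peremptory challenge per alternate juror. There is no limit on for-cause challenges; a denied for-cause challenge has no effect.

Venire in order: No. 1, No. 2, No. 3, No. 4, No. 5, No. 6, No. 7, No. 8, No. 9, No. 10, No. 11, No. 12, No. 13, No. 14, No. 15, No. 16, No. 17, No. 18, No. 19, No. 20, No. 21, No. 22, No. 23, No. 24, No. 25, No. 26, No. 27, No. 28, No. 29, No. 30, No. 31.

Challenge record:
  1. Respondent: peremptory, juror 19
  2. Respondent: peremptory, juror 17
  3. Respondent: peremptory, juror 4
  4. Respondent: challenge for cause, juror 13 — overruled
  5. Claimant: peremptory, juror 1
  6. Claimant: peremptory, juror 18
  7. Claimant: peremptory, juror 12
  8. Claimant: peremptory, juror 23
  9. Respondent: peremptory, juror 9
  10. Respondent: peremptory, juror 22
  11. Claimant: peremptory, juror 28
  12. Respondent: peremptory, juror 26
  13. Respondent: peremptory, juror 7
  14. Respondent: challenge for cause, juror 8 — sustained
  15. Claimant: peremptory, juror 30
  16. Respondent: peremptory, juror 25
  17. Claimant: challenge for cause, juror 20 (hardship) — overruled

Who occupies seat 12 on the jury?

21

Removed: #1, #4, #7, #8, #9, #12, #17, #18, #19, #22, #23, #25, #26, #28, #30. (#13, #20 stay — for-cause denied.)
Filling seats in venire order through position 12: #2, #3, #5, #6, #10, #11, #13, #14, #15, #16, #20, #21.
So seat 12 is #21.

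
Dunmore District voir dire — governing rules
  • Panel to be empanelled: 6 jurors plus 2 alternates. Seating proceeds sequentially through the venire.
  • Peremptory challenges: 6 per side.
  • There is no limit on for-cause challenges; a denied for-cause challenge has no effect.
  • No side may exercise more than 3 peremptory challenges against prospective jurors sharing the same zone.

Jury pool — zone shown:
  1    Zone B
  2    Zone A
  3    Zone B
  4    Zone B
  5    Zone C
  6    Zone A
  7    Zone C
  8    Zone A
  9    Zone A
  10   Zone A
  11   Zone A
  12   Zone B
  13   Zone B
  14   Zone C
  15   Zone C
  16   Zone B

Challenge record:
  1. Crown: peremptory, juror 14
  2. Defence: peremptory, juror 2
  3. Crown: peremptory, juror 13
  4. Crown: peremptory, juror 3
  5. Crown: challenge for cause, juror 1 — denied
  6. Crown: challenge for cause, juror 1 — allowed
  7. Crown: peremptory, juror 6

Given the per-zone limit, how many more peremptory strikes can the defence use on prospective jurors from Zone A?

2

Defence peremptories so far: #2 — 1 of 6 used, 5 left overall.
Against Zone A: #2 — 1 used; per-zone cap 3 leaves 2.
Binding limit: min(5, 2) = 2.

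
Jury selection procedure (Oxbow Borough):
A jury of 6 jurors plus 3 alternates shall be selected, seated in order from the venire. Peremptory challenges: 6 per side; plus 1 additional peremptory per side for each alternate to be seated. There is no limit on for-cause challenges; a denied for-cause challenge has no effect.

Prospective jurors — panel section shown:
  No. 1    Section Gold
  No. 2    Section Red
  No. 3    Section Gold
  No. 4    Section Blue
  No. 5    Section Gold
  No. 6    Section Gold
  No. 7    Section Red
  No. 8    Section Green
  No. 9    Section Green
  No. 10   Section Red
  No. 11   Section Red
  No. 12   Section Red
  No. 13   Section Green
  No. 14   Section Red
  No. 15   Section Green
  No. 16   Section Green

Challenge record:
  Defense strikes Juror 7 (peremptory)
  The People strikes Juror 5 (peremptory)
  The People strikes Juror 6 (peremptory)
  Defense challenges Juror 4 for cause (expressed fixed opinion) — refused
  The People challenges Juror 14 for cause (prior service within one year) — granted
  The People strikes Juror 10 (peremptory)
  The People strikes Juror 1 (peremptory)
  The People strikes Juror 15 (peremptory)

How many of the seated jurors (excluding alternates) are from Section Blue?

Removed: #1, #5, #6, #7, #10, #14, #15.
Seated jurors 1–6: #2, #3, #4, #8, #9, #11 (alternates #12, #13, #16 not counted).
Of those, in Section Blue: #4 → 1.

1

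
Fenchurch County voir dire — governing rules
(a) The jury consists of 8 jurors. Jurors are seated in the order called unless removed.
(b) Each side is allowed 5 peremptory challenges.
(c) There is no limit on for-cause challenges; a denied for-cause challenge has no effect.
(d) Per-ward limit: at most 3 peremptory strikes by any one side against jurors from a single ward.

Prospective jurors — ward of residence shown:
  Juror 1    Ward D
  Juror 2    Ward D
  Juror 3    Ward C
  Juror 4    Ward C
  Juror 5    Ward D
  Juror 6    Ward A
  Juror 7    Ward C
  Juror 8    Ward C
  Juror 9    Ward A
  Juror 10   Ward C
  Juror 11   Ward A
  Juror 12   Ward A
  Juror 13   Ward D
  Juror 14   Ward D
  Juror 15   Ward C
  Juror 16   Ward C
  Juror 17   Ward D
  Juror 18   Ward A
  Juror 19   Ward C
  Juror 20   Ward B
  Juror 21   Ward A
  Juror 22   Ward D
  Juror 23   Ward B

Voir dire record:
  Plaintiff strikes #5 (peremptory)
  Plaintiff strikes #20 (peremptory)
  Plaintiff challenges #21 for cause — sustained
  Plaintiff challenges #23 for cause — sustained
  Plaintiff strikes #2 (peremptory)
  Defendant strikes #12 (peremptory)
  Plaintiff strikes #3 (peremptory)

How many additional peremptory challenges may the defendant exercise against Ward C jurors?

Defendant peremptories so far: #12 — 1 of 5 used, 4 left overall.
Against Ward C: none yet — per-ward cap 3 leaves 3.
Binding limit: min(4, 3) = 3.

3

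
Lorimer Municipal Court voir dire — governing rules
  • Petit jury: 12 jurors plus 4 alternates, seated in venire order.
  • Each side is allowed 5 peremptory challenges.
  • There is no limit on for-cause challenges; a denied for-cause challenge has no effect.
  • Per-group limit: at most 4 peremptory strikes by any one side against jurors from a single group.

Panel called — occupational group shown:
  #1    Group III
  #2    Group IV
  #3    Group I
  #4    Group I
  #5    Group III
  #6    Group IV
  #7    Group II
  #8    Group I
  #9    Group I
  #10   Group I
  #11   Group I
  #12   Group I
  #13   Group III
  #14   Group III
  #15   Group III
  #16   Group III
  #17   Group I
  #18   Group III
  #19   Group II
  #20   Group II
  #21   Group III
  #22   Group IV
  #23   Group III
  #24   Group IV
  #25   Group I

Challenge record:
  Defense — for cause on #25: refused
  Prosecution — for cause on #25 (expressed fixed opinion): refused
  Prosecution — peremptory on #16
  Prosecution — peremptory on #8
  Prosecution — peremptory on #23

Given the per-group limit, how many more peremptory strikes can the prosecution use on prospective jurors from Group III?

Prosecution peremptories so far: #16, #8, #23 — 3 of 5 used, 2 left overall.
Against Group III: #16, #23 — 2 used; per-group cap 4 leaves 2.
Binding limit: min(2, 2) = 2.

2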